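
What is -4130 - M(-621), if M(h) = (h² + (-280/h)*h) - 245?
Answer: -389246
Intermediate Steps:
M(h) = -525 + h² (M(h) = (h² - 280) - 245 = (-280 + h²) - 245 = -525 + h²)
-4130 - M(-621) = -4130 - (-525 + (-621)²) = -4130 - (-525 + 385641) = -4130 - 1*385116 = -4130 - 385116 = -389246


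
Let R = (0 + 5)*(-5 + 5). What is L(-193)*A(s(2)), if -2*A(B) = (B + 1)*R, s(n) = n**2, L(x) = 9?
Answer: 0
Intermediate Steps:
R = 0 (R = 5*0 = 0)
A(B) = 0 (A(B) = -(B + 1)*0/2 = -(1 + B)*0/2 = -1/2*0 = 0)
L(-193)*A(s(2)) = 9*0 = 0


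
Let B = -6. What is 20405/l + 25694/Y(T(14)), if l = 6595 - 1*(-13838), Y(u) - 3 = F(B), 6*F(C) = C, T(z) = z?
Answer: 37503308/2919 ≈ 12848.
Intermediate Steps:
F(C) = C/6
Y(u) = 2 (Y(u) = 3 + (⅙)*(-6) = 3 - 1 = 2)
l = 20433 (l = 6595 + 13838 = 20433)
20405/l + 25694/Y(T(14)) = 20405/20433 + 25694/2 = 20405*(1/20433) + 25694*(½) = 2915/2919 + 12847 = 37503308/2919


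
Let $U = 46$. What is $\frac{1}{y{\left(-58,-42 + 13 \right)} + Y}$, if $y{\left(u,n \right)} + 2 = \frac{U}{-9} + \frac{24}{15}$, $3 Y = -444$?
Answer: $- \frac{45}{6908} \approx -0.0065142$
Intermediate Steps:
$Y = -148$ ($Y = \frac{1}{3} \left(-444\right) = -148$)
$y{\left(u,n \right)} = - \frac{248}{45}$ ($y{\left(u,n \right)} = -2 + \left(\frac{46}{-9} + \frac{24}{15}\right) = -2 + \left(46 \left(- \frac{1}{9}\right) + 24 \cdot \frac{1}{15}\right) = -2 + \left(- \frac{46}{9} + \frac{8}{5}\right) = -2 - \frac{158}{45} = - \frac{248}{45}$)
$\frac{1}{y{\left(-58,-42 + 13 \right)} + Y} = \frac{1}{- \frac{248}{45} - 148} = \frac{1}{- \frac{6908}{45}} = - \frac{45}{6908}$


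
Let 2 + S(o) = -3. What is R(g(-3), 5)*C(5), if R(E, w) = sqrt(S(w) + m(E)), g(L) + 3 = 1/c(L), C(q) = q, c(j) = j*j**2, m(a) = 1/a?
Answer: 5*I*sqrt(35834)/82 ≈ 11.543*I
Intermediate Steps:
m(a) = 1/a
S(o) = -5 (S(o) = -2 - 3 = -5)
c(j) = j**3
g(L) = -3 + L**(-3) (g(L) = -3 + 1/(L**3) = -3 + L**(-3))
R(E, w) = sqrt(-5 + 1/E)
R(g(-3), 5)*C(5) = sqrt(-5 + 1/(-3 + (-3)**(-3)))*5 = sqrt(-5 + 1/(-3 - 1/27))*5 = sqrt(-5 + 1/(-82/27))*5 = sqrt(-5 - 27/82)*5 = sqrt(-437/82)*5 = (I*sqrt(35834)/82)*5 = 5*I*sqrt(35834)/82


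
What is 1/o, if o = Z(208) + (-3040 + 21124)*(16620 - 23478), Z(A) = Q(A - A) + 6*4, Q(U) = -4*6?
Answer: -1/124020072 ≈ -8.0632e-9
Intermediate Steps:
Q(U) = -24
Z(A) = 0 (Z(A) = -24 + 6*4 = -24 + 24 = 0)
o = -124020072 (o = 0 + (-3040 + 21124)*(16620 - 23478) = 0 + 18084*(-6858) = 0 - 124020072 = -124020072)
1/o = 1/(-124020072) = -1/124020072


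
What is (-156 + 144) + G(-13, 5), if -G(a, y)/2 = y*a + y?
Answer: 108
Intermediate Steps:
G(a, y) = -2*y - 2*a*y (G(a, y) = -2*(y*a + y) = -2*(a*y + y) = -2*(y + a*y) = -2*y - 2*a*y)
(-156 + 144) + G(-13, 5) = (-156 + 144) - 2*5*(1 - 13) = -12 - 2*5*(-12) = -12 + 120 = 108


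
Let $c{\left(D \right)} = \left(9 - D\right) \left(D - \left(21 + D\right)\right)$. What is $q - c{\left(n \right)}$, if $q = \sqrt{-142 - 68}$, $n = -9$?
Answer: $378 + i \sqrt{210} \approx 378.0 + 14.491 i$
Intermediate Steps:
$q = i \sqrt{210}$ ($q = \sqrt{-210} = i \sqrt{210} \approx 14.491 i$)
$c{\left(D \right)} = -189 + 21 D$ ($c{\left(D \right)} = \left(9 - D\right) \left(-21\right) = -189 + 21 D$)
$q - c{\left(n \right)} = i \sqrt{210} - \left(-189 + 21 \left(-9\right)\right) = i \sqrt{210} - \left(-189 - 189\right) = i \sqrt{210} - -378 = i \sqrt{210} + 378 = 378 + i \sqrt{210}$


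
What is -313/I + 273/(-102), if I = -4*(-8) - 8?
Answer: -6413/408 ≈ -15.718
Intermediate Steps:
I = 24 (I = 32 - 8 = 24)
-313/I + 273/(-102) = -313/24 + 273/(-102) = -313*1/24 + 273*(-1/102) = -313/24 - 91/34 = -6413/408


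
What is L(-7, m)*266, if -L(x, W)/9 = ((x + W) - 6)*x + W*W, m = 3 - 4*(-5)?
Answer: -1098846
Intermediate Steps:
m = 23 (m = 3 + 20 = 23)
L(x, W) = -9*W² - 9*x*(-6 + W + x) (L(x, W) = -9*(((x + W) - 6)*x + W*W) = -9*(((W + x) - 6)*x + W²) = -9*((-6 + W + x)*x + W²) = -9*(x*(-6 + W + x) + W²) = -9*(W² + x*(-6 + W + x)) = -9*W² - 9*x*(-6 + W + x))
L(-7, m)*266 = (-9*23² - 9*(-7)² + 54*(-7) - 9*23*(-7))*266 = (-9*529 - 9*49 - 378 + 1449)*266 = (-4761 - 441 - 378 + 1449)*266 = -4131*266 = -1098846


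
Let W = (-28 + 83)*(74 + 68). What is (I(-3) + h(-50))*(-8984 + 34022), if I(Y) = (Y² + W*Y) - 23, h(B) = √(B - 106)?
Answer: -586990872 + 50076*I*√39 ≈ -5.8699e+8 + 3.1272e+5*I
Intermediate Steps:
W = 7810 (W = 55*142 = 7810)
h(B) = √(-106 + B)
I(Y) = -23 + Y² + 7810*Y (I(Y) = (Y² + 7810*Y) - 23 = -23 + Y² + 7810*Y)
(I(-3) + h(-50))*(-8984 + 34022) = ((-23 + (-3)² + 7810*(-3)) + √(-106 - 50))*(-8984 + 34022) = ((-23 + 9 - 23430) + √(-156))*25038 = (-23444 + 2*I*√39)*25038 = -586990872 + 50076*I*√39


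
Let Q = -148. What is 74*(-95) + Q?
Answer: -7178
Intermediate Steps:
74*(-95) + Q = 74*(-95) - 148 = -7030 - 148 = -7178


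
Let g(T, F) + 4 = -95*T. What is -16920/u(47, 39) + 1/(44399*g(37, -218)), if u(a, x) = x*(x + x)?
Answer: -146865676309/26404573689 ≈ -5.5621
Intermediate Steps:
u(a, x) = 2*x² (u(a, x) = x*(2*x) = 2*x²)
g(T, F) = -4 - 95*T
-16920/u(47, 39) + 1/(44399*g(37, -218)) = -16920/(2*39²) + 1/(44399*(-4 - 95*37)) = -16920/(2*1521) + 1/(44399*(-4 - 3515)) = -16920/3042 + (1/44399)/(-3519) = -16920*1/3042 + (1/44399)*(-1/3519) = -940/169 - 1/156240081 = -146865676309/26404573689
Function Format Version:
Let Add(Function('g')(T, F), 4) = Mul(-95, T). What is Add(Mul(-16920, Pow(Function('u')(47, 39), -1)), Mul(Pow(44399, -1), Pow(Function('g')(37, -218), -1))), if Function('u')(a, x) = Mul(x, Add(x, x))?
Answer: Rational(-146865676309, 26404573689) ≈ -5.5621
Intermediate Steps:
Function('u')(a, x) = Mul(2, Pow(x, 2)) (Function('u')(a, x) = Mul(x, Mul(2, x)) = Mul(2, Pow(x, 2)))
Function('g')(T, F) = Add(-4, Mul(-95, T))
Add(Mul(-16920, Pow(Function('u')(47, 39), -1)), Mul(Pow(44399, -1), Pow(Function('g')(37, -218), -1))) = Add(Mul(-16920, Pow(Mul(2, Pow(39, 2)), -1)), Mul(Pow(44399, -1), Pow(Add(-4, Mul(-95, 37)), -1))) = Add(Mul(-16920, Pow(Mul(2, 1521), -1)), Mul(Rational(1, 44399), Pow(Add(-4, -3515), -1))) = Add(Mul(-16920, Pow(3042, -1)), Mul(Rational(1, 44399), Pow(-3519, -1))) = Add(Mul(-16920, Rational(1, 3042)), Mul(Rational(1, 44399), Rational(-1, 3519))) = Add(Rational(-940, 169), Rational(-1, 156240081)) = Rational(-146865676309, 26404573689)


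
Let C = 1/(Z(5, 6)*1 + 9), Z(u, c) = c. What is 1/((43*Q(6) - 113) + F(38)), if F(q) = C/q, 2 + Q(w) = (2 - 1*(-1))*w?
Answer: 570/327751 ≈ 0.0017391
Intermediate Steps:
Q(w) = -2 + 3*w (Q(w) = -2 + (2 - 1*(-1))*w = -2 + (2 + 1)*w = -2 + 3*w)
C = 1/15 (C = 1/(6*1 + 9) = 1/(6 + 9) = 1/15 ≈ 0.066667)
F(q) = 1/(15*q)
1/((43*Q(6) - 113) + F(38)) = 1/((43*(-2 + 3*6) - 113) + (1/15)/38) = 1/((43*(-2 + 18) - 113) + (1/15)*(1/38)) = 1/((43*16 - 113) + 1/570) = 1/((688 - 113) + 1/570) = 1/(575 + 1/570) = 1/(327751/570) = 570/327751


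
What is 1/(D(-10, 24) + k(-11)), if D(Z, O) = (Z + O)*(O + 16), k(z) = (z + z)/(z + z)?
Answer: 1/561 ≈ 0.0017825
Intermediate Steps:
k(z) = 1 (k(z) = (2*z)/((2*z)) = (2*z)*(1/(2*z)) = 1)
D(Z, O) = (16 + O)*(O + Z) (D(Z, O) = (O + Z)*(16 + O) = (16 + O)*(O + Z))
1/(D(-10, 24) + k(-11)) = 1/((24² + 16*24 + 16*(-10) + 24*(-10)) + 1) = 1/((576 + 384 - 160 - 240) + 1) = 1/(560 + 1) = 1/561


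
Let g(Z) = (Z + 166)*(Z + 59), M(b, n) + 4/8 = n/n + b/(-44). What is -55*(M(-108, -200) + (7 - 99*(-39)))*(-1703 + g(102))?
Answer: -17647488225/2 ≈ -8.8238e+9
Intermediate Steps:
M(b, n) = ½ - b/44 (M(b, n) = -½ + (n/n + b/(-44)) = -½ + (1 + b*(-1/44)) = -½ + (1 - b/44) = ½ - b/44)
g(Z) = (59 + Z)*(166 + Z) (g(Z) = (166 + Z)*(59 + Z) = (59 + Z)*(166 + Z))
-55*(M(-108, -200) + (7 - 99*(-39)))*(-1703 + g(102)) = -55*((½ - 1/44*(-108)) + (7 - 99*(-39)))*(-1703 + (9794 + 102² + 225*102)) = -55*((½ + 27/11) + (7 + 3861))*(-1703 + (9794 + 10404 + 22950)) = -55*(65/22 + 3868)*(-1703 + 43148) = -425805*41445/2 = -55*3529497645/22 = -17647488225/2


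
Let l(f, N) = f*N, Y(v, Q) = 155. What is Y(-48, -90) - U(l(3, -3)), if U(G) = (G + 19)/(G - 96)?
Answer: 3257/21 ≈ 155.10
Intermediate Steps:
l(f, N) = N*f
U(G) = (19 + G)/(-96 + G)
Y(-48, -90) - U(l(3, -3)) = 155 - (19 - 3*3)/(-96 - 3*3) = 155 - (19 - 9)/(-96 - 9) = 155 - 10/(-105) = 155 - (-1)*10/105 = 155 - 1*(-2/21) = 155 + 2/21 = 3257/21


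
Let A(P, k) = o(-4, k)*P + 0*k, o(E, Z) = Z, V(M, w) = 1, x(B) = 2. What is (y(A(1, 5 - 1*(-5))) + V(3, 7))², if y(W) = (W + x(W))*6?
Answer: 5329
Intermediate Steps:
A(P, k) = P*k (A(P, k) = k*P + 0*k = P*k + 0 = P*k)
y(W) = 12 + 6*W (y(W) = (W + 2)*6 = (2 + W)*6 = 12 + 6*W)
(y(A(1, 5 - 1*(-5))) + V(3, 7))² = ((12 + 6*(1*(5 - 1*(-5)))) + 1)² = ((12 + 6*(1*(5 + 5))) + 1)² = ((12 + 6*(1*10)) + 1)² = ((12 + 6*10) + 1)² = ((12 + 60) + 1)² = (72 + 1)² = 73² = 5329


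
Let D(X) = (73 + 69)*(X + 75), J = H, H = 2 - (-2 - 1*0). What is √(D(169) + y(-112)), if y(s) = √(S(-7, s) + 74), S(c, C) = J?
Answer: √(34648 + √78) ≈ 186.16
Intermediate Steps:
H = 4 (H = 2 - (-2 + 0) = 2 - 1*(-2) = 2 + 2 = 4)
J = 4
S(c, C) = 4
D(X) = 10650 + 142*X (D(X) = 142*(75 + X) = 10650 + 142*X)
y(s) = √78 (y(s) = √(4 + 74) = √78)
√(D(169) + y(-112)) = √((10650 + 142*169) + √78) = √((10650 + 23998) + √78) = √(34648 + √78)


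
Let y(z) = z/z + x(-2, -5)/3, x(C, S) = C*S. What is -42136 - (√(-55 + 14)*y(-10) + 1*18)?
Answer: -42154 - 13*I*√41/3 ≈ -42154.0 - 27.747*I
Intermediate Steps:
y(z) = 13/3 (y(z) = z/z - 2*(-5)/3 = 1 + 10*(⅓) = 1 + 10/3 = 13/3)
-42136 - (√(-55 + 14)*y(-10) + 1*18) = -42136 - (√(-55 + 14)*(13/3) + 1*18) = -42136 - (√(-41)*(13/3) + 18) = -42136 - ((I*√41)*(13/3) + 18) = -42136 - (13*I*√41/3 + 18) = -42136 - (18 + 13*I*√41/3) = -42136 + (-18 - 13*I*√41/3) = -42154 - 13*I*√41/3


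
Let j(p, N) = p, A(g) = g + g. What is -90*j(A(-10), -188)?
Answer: 1800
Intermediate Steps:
A(g) = 2*g
-90*j(A(-10), -188) = -180*(-10) = -90*(-20) = 1800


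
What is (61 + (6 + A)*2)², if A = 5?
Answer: 6889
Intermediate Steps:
(61 + (6 + A)*2)² = (61 + (6 + 5)*2)² = (61 + 11*2)² = (61 + 22)² = 83² = 6889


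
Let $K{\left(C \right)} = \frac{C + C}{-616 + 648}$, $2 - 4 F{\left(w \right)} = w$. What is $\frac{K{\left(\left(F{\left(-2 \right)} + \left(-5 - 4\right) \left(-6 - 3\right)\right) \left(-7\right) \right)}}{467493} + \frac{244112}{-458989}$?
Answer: $- \frac{913096939571}{1716593156616} \approx -0.53192$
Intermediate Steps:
$F{\left(w \right)} = \frac{1}{2} - \frac{w}{4}$
$K{\left(C \right)} = \frac{C}{16}$ ($K{\left(C \right)} = \frac{2 C}{32} = \frac{C}{16}$)
$\frac{K{\left(\left(F{\left(-2 \right)} + \left(-5 - 4\right) \left(-6 - 3\right)\right) \left(-7\right) \right)}}{467493} + \frac{244112}{-458989} = \frac{\frac{1}{16} \left(\left(\frac{1}{2} - - \frac{1}{2}\right) + \left(-5 - 4\right) \left(-6 - 3\right)\right) \left(-7\right)}{467493} + \frac{244112}{-458989} = \frac{\left(\left(\frac{1}{2} + \frac{1}{2}\right) - -81\right) \left(-7\right)}{16} \cdot \frac{1}{467493} + 244112 \left(- \frac{1}{458989}\right) = \frac{\left(1 + 81\right) \left(-7\right)}{16} \cdot \frac{1}{467493} - \frac{244112}{458989} = \frac{82 \left(-7\right)}{16} \cdot \frac{1}{467493} - \frac{244112}{458989} = \frac{1}{16} \left(-574\right) \frac{1}{467493} - \frac{244112}{458989} = \left(- \frac{287}{8}\right) \frac{1}{467493} - \frac{244112}{458989} = - \frac{287}{3739944} - \frac{244112}{458989} = - \frac{913096939571}{1716593156616}$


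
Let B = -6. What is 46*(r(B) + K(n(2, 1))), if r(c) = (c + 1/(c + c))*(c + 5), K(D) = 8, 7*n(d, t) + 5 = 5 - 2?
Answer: 3887/6 ≈ 647.83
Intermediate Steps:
n(d, t) = -2/7 (n(d, t) = -5/7 + (5 - 2)/7 = -5/7 + (⅐)*3 = -5/7 + 3/7 = -2/7)
r(c) = (5 + c)*(c + 1/(2*c)) (r(c) = (c + 1/(2*c))*(5 + c) = (5 + c)*(c + 1/(2*c)))
46*(r(B) + K(n(2, 1))) = 46*((½ + (-6)² + 5*(-6) + (5/2)/(-6)) + 8) = 46*((½ + 36 - 30 + (5/2)*(-⅙)) + 8) = 46*((½ + 36 - 30 - 5/12) + 8) = 46*(73/12 + 8) = 46*(169/12) = 3887/6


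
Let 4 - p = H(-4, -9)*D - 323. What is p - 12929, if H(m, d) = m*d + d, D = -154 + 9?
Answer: -8687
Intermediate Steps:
D = -145
H(m, d) = d + d*m (H(m, d) = d*m + d = d + d*m)
p = 4242 (p = 4 - (-9*(1 - 4)*(-145) - 323) = 4 - (-9*(-3)*(-145) - 323) = 4 - (27*(-145) - 323) = 4 - (-3915 - 323) = 4 - 1*(-4238) = 4 + 4238 = 4242)
p - 12929 = 4242 - 12929 = -8687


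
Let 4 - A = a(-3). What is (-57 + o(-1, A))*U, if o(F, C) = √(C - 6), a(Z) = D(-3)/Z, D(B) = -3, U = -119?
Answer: 6783 - 119*I*√3 ≈ 6783.0 - 206.11*I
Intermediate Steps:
a(Z) = -3/Z
A = 3 (A = 4 - (-3)/(-3) = 4 - (-3)*(-1)/3 = 4 - 1*1 = 4 - 1 = 3)
o(F, C) = √(-6 + C)
(-57 + o(-1, A))*U = (-57 + √(-6 + 3))*(-119) = (-57 + √(-3))*(-119) = (-57 + I*√3)*(-119) = 6783 - 119*I*√3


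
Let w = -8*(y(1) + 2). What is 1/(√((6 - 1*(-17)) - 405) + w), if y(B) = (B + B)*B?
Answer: -16/703 - I*√382/1406 ≈ -0.02276 - 0.013901*I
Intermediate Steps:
y(B) = 2*B² (y(B) = (2*B)*B = 2*B²)
w = -32 (w = -8*(2*1² + 2) = -8*(2*1 + 2) = -8*(2 + 2) = -8*4 = -32)
1/(√((6 - 1*(-17)) - 405) + w) = 1/(√((6 - 1*(-17)) - 405) - 32) = 1/(√((6 + 17) - 405) - 32) = 1/(√(23 - 405) - 32) = 1/(√(-382) - 32) = 1/(I*√382 - 32) = 1/(-32 + I*√382)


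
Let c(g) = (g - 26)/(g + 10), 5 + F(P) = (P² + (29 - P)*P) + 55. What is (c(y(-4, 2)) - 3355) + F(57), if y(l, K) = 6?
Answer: -6613/4 ≈ -1653.3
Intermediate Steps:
F(P) = 50 + P² + P*(29 - P) (F(P) = -5 + ((P² + (29 - P)*P) + 55) = -5 + ((P² + P*(29 - P)) + 55) = -5 + (55 + P² + P*(29 - P)) = 50 + P² + P*(29 - P))
c(g) = (-26 + g)/(10 + g)
(c(y(-4, 2)) - 3355) + F(57) = ((-26 + 6)/(10 + 6) - 3355) + (50 + 29*57) = (-20/16 - 3355) + (50 + 1653) = ((1/16)*(-20) - 3355) + 1703 = (-5/4 - 3355) + 1703 = -13425/4 + 1703 = -6613/4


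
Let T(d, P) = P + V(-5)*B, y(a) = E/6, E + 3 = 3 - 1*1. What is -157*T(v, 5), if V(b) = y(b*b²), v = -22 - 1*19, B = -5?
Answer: -5495/6 ≈ -915.83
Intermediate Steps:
E = -1 (E = -3 + (3 - 1*1) = -3 + (3 - 1) = -3 + 2 = -1)
y(a) = -⅙ (y(a) = -1/6 = -1*⅙ = -⅙)
v = -41 (v = -22 - 19 = -41)
V(b) = -⅙
T(d, P) = ⅚ + P (T(d, P) = P - ⅙*(-5) = P + ⅚ = ⅚ + P)
-157*T(v, 5) = -157*(⅚ + 5) = -157*35/6 = -5495/6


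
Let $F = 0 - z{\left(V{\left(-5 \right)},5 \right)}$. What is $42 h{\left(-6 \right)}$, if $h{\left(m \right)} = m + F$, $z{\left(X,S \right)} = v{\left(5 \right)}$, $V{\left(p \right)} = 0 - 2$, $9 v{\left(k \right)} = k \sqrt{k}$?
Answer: $-252 - \frac{70 \sqrt{5}}{3} \approx -304.17$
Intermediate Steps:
$v{\left(k \right)} = \frac{k^{\frac{3}{2}}}{9}$ ($v{\left(k \right)} = \frac{k \sqrt{k}}{9} = \frac{k^{\frac{3}{2}}}{9}$)
$V{\left(p \right)} = -2$
$z{\left(X,S \right)} = \frac{5 \sqrt{5}}{9}$ ($z{\left(X,S \right)} = \frac{5^{\frac{3}{2}}}{9} = \frac{5 \sqrt{5}}{9}$)
$F = - \frac{5 \sqrt{5}}{9}$ ($F = 0 - \frac{5 \sqrt{5}}{9} = - \frac{5 \sqrt{5}}{9} \approx -1.2423$)
$h{\left(m \right)} = m - \frac{5 \sqrt{5}}{9}$
$42 h{\left(-6 \right)} = 42 \left(-6 - \frac{5 \sqrt{5}}{9}\right) = -252 - \frac{70 \sqrt{5}}{3}$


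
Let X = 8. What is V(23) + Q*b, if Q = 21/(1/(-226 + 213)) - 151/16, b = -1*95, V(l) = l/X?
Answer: 429351/16 ≈ 26834.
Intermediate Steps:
V(l) = l/8
b = -95
Q = -4519/16 (Q = 21/(1/(-13)) - 151*1/16 = 21/(-1/13) - 151/16 = 21*(-13) - 151/16 = -273 - 151/16 = -4519/16 ≈ -282.44)
V(23) + Q*b = (⅛)*23 - 4519/16*(-95) = 23/8 + 429305/16 = 429351/16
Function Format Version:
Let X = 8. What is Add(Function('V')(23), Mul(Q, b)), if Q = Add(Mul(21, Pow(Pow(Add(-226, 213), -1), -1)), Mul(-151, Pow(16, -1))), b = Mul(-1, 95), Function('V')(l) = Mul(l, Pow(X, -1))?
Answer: Rational(429351, 16) ≈ 26834.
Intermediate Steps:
Function('V')(l) = Mul(Rational(1, 8), l) (Function('V')(l) = Mul(l, Pow(8, -1)) = Mul(l, Rational(1, 8)) = Mul(Rational(1, 8), l))
b = -95
Q = Rational(-4519, 16) (Q = Add(Mul(21, Pow(Pow(-13, -1), -1)), Mul(-151, Rational(1, 16))) = Add(Mul(21, Pow(Rational(-1, 13), -1)), Rational(-151, 16)) = Add(Mul(21, -13), Rational(-151, 16)) = Add(-273, Rational(-151, 16)) = Rational(-4519, 16) ≈ -282.44)
Add(Function('V')(23), Mul(Q, b)) = Add(Mul(Rational(1, 8), 23), Mul(Rational(-4519, 16), -95)) = Add(Rational(23, 8), Rational(429305, 16)) = Rational(429351, 16)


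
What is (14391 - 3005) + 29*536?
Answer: 26930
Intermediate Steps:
(14391 - 3005) + 29*536 = 11386 + 15544 = 26930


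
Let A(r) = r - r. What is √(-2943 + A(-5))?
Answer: 3*I*√327 ≈ 54.249*I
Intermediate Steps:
A(r) = 0
√(-2943 + A(-5)) = √(-2943 + 0) = √(-2943) = 3*I*√327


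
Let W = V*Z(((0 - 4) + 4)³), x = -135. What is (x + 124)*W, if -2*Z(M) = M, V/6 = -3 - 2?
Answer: 0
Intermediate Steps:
V = -30 (V = 6*(-3 - 2) = 6*(-5) = -30)
Z(M) = -M/2
W = 0 (W = -(-15)*((0 - 4) + 4)³ = -(-15)*(-4 + 4)³ = -(-15)*0³ = -(-15)*0 = -30*0 = 0)
(x + 124)*W = (-135 + 124)*0 = -11*0 = 0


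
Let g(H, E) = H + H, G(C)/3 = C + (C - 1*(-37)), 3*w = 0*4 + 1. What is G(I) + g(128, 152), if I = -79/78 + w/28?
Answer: 65701/182 ≈ 360.99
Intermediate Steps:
w = ⅓ (w = (0*4 + 1)/3 = (0 + 1)/3 = (⅓)*1 = ⅓ ≈ 0.33333)
I = -1093/1092 (I = -79/78 + (⅓)/28 = -79*1/78 + (⅓)*(1/28) = -79/78 + 1/84 = -1093/1092 ≈ -1.0009)
G(C) = 111 + 6*C (G(C) = 3*(C + (C - 1*(-37))) = 3*(C + (C + 37)) = 3*(C + (37 + C)) = 3*(37 + 2*C) = 111 + 6*C)
g(H, E) = 2*H
G(I) + g(128, 152) = (111 + 6*(-1093/1092)) + 2*128 = (111 - 1093/182) + 256 = 19109/182 + 256 = 65701/182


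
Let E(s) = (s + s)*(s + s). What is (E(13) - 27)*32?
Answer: 20768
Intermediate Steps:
E(s) = 4*s² (E(s) = (2*s)*(2*s) = 4*s²)
(E(13) - 27)*32 = (4*13² - 27)*32 = (4*169 - 27)*32 = (676 - 27)*32 = 649*32 = 20768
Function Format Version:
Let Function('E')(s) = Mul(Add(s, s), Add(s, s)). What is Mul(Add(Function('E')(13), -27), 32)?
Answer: 20768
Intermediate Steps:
Function('E')(s) = Mul(4, Pow(s, 2)) (Function('E')(s) = Mul(Mul(2, s), Mul(2, s)) = Mul(4, Pow(s, 2)))
Mul(Add(Function('E')(13), -27), 32) = Mul(Add(Mul(4, Pow(13, 2)), -27), 32) = Mul(Add(Mul(4, 169), -27), 32) = Mul(Add(676, -27), 32) = Mul(649, 32) = 20768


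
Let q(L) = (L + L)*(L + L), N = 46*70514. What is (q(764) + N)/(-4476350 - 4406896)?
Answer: -929738/1480541 ≈ -0.62797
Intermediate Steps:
N = 3243644
q(L) = 4*L**2 (q(L) = (2*L)*(2*L) = 4*L**2)
(q(764) + N)/(-4476350 - 4406896) = (4*764**2 + 3243644)/(-4476350 - 4406896) = (4*583696 + 3243644)/(-8883246) = (2334784 + 3243644)*(-1/8883246) = 5578428*(-1/8883246) = -929738/1480541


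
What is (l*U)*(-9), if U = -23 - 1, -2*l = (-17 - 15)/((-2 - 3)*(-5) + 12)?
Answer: 3456/37 ≈ 93.405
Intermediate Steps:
l = 16/37 (l = -(-17 - 15)/(2*((-2 - 3)*(-5) + 12)) = -(-16)/(-5*(-5) + 12) = -(-16)/(25 + 12) = -(-16)/37 = -½*(-32/37) = 16/37 ≈ 0.43243)
U = -24
(l*U)*(-9) = ((16/37)*(-24))*(-9) = -384/37*(-9) = 3456/37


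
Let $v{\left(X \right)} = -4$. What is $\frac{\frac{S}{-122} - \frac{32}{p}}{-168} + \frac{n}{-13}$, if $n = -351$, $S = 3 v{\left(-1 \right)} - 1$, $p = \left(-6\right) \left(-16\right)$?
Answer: $\frac{1660259}{61488} \approx 27.001$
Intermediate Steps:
$p = 96$
$S = -13$ ($S = 3 \left(-4\right) - 1 = -12 - 1 = -13$)
$\frac{\frac{S}{-122} - \frac{32}{p}}{-168} + \frac{n}{-13} = \frac{- \frac{13}{-122} - \frac{32}{96}}{-168} - \frac{351}{-13} = \left(\left(-13\right) \left(- \frac{1}{122}\right) - \frac{1}{3}\right) \left(- \frac{1}{168}\right) - -27 = \left(\frac{13}{122} - \frac{1}{3}\right) \left(- \frac{1}{168}\right) + 27 = \left(- \frac{83}{366}\right) \left(- \frac{1}{168}\right) + 27 = \frac{83}{61488} + 27 = \frac{1660259}{61488}$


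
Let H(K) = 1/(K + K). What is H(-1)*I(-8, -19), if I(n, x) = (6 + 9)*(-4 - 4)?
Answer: 60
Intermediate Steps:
H(K) = 1/(2*K)
I(n, x) = -120 (I(n, x) = 15*(-8) = -120)
H(-1)*I(-8, -19) = ((½)/(-1))*(-120) = ((½)*(-1))*(-120) = -½*(-120) = 60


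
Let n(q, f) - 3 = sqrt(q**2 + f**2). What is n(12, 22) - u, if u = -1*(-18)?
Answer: -15 + 2*sqrt(157) ≈ 10.060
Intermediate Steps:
n(q, f) = 3 + sqrt(f**2 + q**2) (n(q, f) = 3 + sqrt(q**2 + f**2) = 3 + sqrt(f**2 + q**2))
u = 18
n(12, 22) - u = (3 + sqrt(22**2 + 12**2)) - 1*18 = (3 + sqrt(484 + 144)) - 18 = (3 + sqrt(628)) - 18 = (3 + 2*sqrt(157)) - 18 = -15 + 2*sqrt(157)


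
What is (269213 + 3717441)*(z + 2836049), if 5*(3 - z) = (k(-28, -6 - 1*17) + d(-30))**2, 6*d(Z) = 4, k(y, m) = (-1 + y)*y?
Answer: 485090062792384/45 ≈ 1.0780e+13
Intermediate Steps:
k(y, m) = y*(-1 + y)
d(Z) = 2/3 (d(Z) = (1/6)*4 = 2/3)
z = -5943709/45 (z = 3 - (-28*(-1 - 28) + 2/3)**2/5 = 3 - (-28*(-29) + 2/3)**2/5 = 3 - (812 + 2/3)**2/5 = 3 - (2438/3)**2/5 = 3 - 1/5*5943844/9 = 3 - 5943844/45 = -5943709/45 ≈ -1.3208e+5)
(269213 + 3717441)*(z + 2836049) = (269213 + 3717441)*(-5943709/45 + 2836049) = 3986654*(121678496/45) = 485090062792384/45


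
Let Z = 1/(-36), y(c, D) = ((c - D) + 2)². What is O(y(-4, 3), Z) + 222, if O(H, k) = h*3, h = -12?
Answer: 186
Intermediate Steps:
y(c, D) = (2 + c - D)²
Z = -1/36 ≈ -0.027778
O(H, k) = -36 (O(H, k) = -12*3 = -36)
O(y(-4, 3), Z) + 222 = -36 + 222 = 186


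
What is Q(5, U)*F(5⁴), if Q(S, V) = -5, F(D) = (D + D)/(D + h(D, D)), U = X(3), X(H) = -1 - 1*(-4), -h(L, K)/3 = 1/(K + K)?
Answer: -7812500/781247 ≈ -10.000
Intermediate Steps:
h(L, K) = -3/(2*K) (h(L, K) = -3/(K + K) = -3*1/(2*K) = -3/(2*K))
X(H) = 3 (X(H) = -1 + 4 = 3)
U = 3
F(D) = 2*D/(D - 3/(2*D)) (F(D) = (D + D)/(D - 3/(2*D)) = (2*D)/(D - 3/(2*D)) = 2*D/(D - 3/(2*D)))
Q(5, U)*F(5⁴) = -20*(5⁴)²/(-3 + 2*(5⁴)²) = -20*625²/(-3 + 2*625²) = -20*390625/(-3 + 2*390625) = -20*390625/(-3 + 781250) = -20*390625/781247 = -5*1562500/781247 = -7812500/781247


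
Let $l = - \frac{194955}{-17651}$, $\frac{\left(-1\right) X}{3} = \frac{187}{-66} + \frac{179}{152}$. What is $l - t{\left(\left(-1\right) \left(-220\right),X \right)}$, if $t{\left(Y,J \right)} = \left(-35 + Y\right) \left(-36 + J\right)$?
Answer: $\frac{812246845}{141208} \approx 5752.1$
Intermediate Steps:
$X = \frac{755}{152}$ ($X = - 3 \left(\frac{187}{-66} + \frac{179}{152}\right) = - 3 \left(187 \left(- \frac{1}{66}\right) + 179 \cdot \frac{1}{152}\right) = - 3 \left(- \frac{17}{6} + \frac{179}{152}\right) = \left(-3\right) \left(- \frac{755}{456}\right) = \frac{755}{152} \approx 4.9671$)
$t{\left(Y,J \right)} = \left(-36 + J\right) \left(-35 + Y\right)$
$l = \frac{194955}{17651}$ ($l = \left(-194955\right) \left(- \frac{1}{17651}\right) = \frac{194955}{17651} \approx 11.045$)
$l - t{\left(\left(-1\right) \left(-220\right),X \right)} = \frac{194955}{17651} - \left(1260 - 36 \left(\left(-1\right) \left(-220\right)\right) - \frac{26425}{152} + \frac{755 \left(\left(-1\right) \left(-220\right)\right)}{152}\right) = \frac{194955}{17651} - \left(1260 - 7920 - \frac{26425}{152} + \frac{755}{152} \cdot 220\right) = \frac{194955}{17651} - \left(1260 - 7920 - \frac{26425}{152} + \frac{41525}{38}\right) = \frac{194955}{17651} - - \frac{872645}{152} = \frac{194955}{17651} + \frac{872645}{152} = \frac{812246845}{141208}$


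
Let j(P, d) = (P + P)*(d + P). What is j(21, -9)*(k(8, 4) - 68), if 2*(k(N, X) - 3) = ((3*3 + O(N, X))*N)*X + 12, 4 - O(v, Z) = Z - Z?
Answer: 75096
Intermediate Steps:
O(v, Z) = 4 (O(v, Z) = 4 - (Z - Z) = 4 - 1*0 = 4 + 0 = 4)
j(P, d) = 2*P*(P + d) (j(P, d) = (2*P)*(P + d) = 2*P*(P + d))
k(N, X) = 9 + 13*N*X/2 (k(N, X) = 3 + (((3*3 + 4)*N)*X + 12)/2 = 3 + (((9 + 4)*N)*X + 12)/2 = 3 + ((13*N)*X + 12)/2 = 3 + (13*N*X + 12)/2 = 3 + (12 + 13*N*X)/2 = 3 + (6 + 13*N*X/2) = 9 + 13*N*X/2)
j(21, -9)*(k(8, 4) - 68) = (2*21*(21 - 9))*((9 + (13/2)*8*4) - 68) = (2*21*12)*((9 + 208) - 68) = 504*(217 - 68) = 504*149 = 75096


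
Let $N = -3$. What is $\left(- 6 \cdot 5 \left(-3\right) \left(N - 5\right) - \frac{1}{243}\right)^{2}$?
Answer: $\frac{30611351521}{59049} \approx 5.1841 \cdot 10^{5}$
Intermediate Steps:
$\left(- 6 \cdot 5 \left(-3\right) \left(N - 5\right) - \frac{1}{243}\right)^{2} = \left(- 6 \cdot 5 \left(-3\right) \left(-3 - 5\right) - \frac{1}{243}\right)^{2} = \left(\left(-6\right) \left(-15\right) \left(-3 - 5\right) - \frac{1}{243}\right)^{2} = \left(90 \left(-8\right) - \frac{1}{243}\right)^{2} = \left(-720 - \frac{1}{243}\right)^{2} = \left(- \frac{174961}{243}\right)^{2} = \frac{30611351521}{59049}$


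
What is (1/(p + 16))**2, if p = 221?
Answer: 1/56169 ≈ 1.7803e-5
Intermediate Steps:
(1/(p + 16))**2 = (1/(221 + 16))**2 = (1/237)**2 = 1/56169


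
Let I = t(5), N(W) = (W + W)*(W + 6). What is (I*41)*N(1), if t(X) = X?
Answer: 2870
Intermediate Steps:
N(W) = 2*W*(6 + W) (N(W) = (2*W)*(6 + W) = 2*W*(6 + W))
I = 5
(I*41)*N(1) = (5*41)*(2*1*(6 + 1)) = 205*(2*1*7) = 205*14 = 2870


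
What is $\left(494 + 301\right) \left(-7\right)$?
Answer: $-5565$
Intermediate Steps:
$\left(494 + 301\right) \left(-7\right) = 795 \left(-7\right) = -5565$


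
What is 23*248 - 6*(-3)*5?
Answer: 5794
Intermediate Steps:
23*248 - 6*(-3)*5 = 5704 + 18*5 = 5704 + 90 = 5794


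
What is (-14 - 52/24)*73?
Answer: -7081/6 ≈ -1180.2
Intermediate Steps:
(-14 - 52/24)*73 = (-14 - 52*1/24)*73 = (-14 - 13/6)*73 = -97/6*73 = -7081/6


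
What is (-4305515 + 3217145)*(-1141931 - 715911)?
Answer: 2022019497540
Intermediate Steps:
(-4305515 + 3217145)*(-1141931 - 715911) = -1088370*(-1857842) = 2022019497540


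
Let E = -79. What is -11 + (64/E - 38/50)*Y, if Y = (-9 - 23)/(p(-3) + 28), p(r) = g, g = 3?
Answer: -574243/61225 ≈ -9.3792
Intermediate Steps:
p(r) = 3
Y = -32/31 (Y = (-9 - 23)/(3 + 28) = -32/31 ≈ -1.0323)
-11 + (64/E - 38/50)*Y = -11 + (64/(-79) - 38/50)*(-32/31) = -11 + (64*(-1/79) - 38*1/50)*(-32/31) = -11 + (-64/79 - 19/25)*(-32/31) = -11 - 3101/1975*(-32/31) = -11 + 99232/61225 = -574243/61225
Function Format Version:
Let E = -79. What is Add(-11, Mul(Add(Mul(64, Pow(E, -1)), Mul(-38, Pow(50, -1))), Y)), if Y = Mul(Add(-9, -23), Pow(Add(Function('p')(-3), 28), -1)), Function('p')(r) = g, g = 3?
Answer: Rational(-574243, 61225) ≈ -9.3792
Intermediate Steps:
Function('p')(r) = 3
Y = Rational(-32, 31) (Y = Mul(Add(-9, -23), Pow(Add(3, 28), -1)) = Mul(-32, Pow(31, -1)) = Mul(-32, Rational(1, 31)) = Rational(-32, 31) ≈ -1.0323)
Add(-11, Mul(Add(Mul(64, Pow(E, -1)), Mul(-38, Pow(50, -1))), Y)) = Add(-11, Mul(Add(Mul(64, Pow(-79, -1)), Mul(-38, Pow(50, -1))), Rational(-32, 31))) = Add(-11, Mul(Add(Mul(64, Rational(-1, 79)), Mul(-38, Rational(1, 50))), Rational(-32, 31))) = Add(-11, Mul(Add(Rational(-64, 79), Rational(-19, 25)), Rational(-32, 31))) = Add(-11, Mul(Rational(-3101, 1975), Rational(-32, 31))) = Add(-11, Rational(99232, 61225)) = Rational(-574243, 61225)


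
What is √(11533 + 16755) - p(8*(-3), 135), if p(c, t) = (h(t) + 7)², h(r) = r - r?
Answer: -49 + 8*√442 ≈ 119.19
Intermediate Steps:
h(r) = 0
p(c, t) = 49 (p(c, t) = (0 + 7)² = 7² = 49)
√(11533 + 16755) - p(8*(-3), 135) = √(11533 + 16755) - 1*49 = √28288 - 49 = 8*√442 - 49 = -49 + 8*√442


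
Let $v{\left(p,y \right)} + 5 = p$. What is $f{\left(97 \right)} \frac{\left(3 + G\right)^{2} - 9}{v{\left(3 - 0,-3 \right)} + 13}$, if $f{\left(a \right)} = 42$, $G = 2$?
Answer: $\frac{672}{11} \approx 61.091$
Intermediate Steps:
$v{\left(p,y \right)} = -5 + p$
$f{\left(97 \right)} \frac{\left(3 + G\right)^{2} - 9}{v{\left(3 - 0,-3 \right)} + 13} = 42 \frac{\left(3 + 2\right)^{2} - 9}{\left(-5 + \left(3 - 0\right)\right) + 13} = 42 \frac{5^{2} - 9}{\left(-5 + \left(3 + 0\right)\right) + 13} = 42 \frac{25 - 9}{\left(-5 + 3\right) + 13} = 42 \frac{16}{-2 + 13} = 42 \cdot \frac{16}{11} = \frac{672}{11}$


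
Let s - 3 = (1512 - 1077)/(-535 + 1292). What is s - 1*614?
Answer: -462092/757 ≈ -610.43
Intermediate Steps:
s = 2706/757 (s = 3 + (1512 - 1077)/(-535 + 1292) = 3 + 435/757 = 2706/757 ≈ 3.5746)
s - 1*614 = 2706/757 - 1*614 = 2706/757 - 614 = -462092/757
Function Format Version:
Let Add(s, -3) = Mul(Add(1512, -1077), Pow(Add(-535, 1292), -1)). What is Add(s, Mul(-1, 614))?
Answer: Rational(-462092, 757) ≈ -610.43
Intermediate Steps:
s = Rational(2706, 757) (s = Add(3, Mul(Add(1512, -1077), Pow(Add(-535, 1292), -1))) = Add(3, Mul(435, Pow(757, -1))) = Add(3, Mul(435, Rational(1, 757))) = Add(3, Rational(435, 757)) = Rational(2706, 757) ≈ 3.5746)
Add(s, Mul(-1, 614)) = Add(Rational(2706, 757), Mul(-1, 614)) = Add(Rational(2706, 757), -614) = Rational(-462092, 757)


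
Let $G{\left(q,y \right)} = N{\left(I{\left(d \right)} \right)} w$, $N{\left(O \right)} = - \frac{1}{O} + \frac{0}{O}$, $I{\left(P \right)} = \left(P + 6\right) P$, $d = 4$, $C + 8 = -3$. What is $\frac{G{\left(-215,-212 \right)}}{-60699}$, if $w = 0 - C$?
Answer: $\frac{11}{2427960} \approx 4.5305 \cdot 10^{-6}$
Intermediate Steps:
$C = -11$ ($C = -8 - 3 = -11$)
$I{\left(P \right)} = P \left(6 + P\right)$ ($I{\left(P \right)} = \left(6 + P\right) P = P \left(6 + P\right)$)
$N{\left(O \right)} = - \frac{1}{O}$ ($N{\left(O \right)} = - \frac{1}{O} + 0 = - \frac{1}{O}$)
$w = 11$ ($w = 0 - -11 = 0 + 11 = 11$)
$G{\left(q,y \right)} = - \frac{11}{40}$ ($G{\left(q,y \right)} = - \frac{1}{4 \left(6 + 4\right)} 11 = - \frac{1}{4 \cdot 10} \cdot 11 = - \frac{1}{40} \cdot 11 = \left(-1\right) \frac{1}{40} \cdot 11 = \left(- \frac{1}{40}\right) 11 = - \frac{11}{40}$)
$\frac{G{\left(-215,-212 \right)}}{-60699} = - \frac{11}{40 \left(-60699\right)} = \left(- \frac{11}{40}\right) \left(- \frac{1}{60699}\right) = \frac{11}{2427960}$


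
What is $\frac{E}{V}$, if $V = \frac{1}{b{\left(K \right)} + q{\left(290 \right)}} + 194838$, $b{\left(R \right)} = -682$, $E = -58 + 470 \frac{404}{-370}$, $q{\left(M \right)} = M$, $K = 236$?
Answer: $- \frac{8284528}{2825930315} \approx -0.0029316$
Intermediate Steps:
$E = - \frac{21134}{37}$ ($E = -58 + 470 \cdot 404 \left(- \frac{1}{370}\right) = -58 + 470 \left(- \frac{202}{185}\right) = -58 - \frac{18988}{37} = - \frac{21134}{37} \approx -571.19$)
$V = \frac{76376495}{392}$ ($V = \frac{1}{-682 + 290} + 194838 = \frac{1}{-392} + 194838 = - \frac{1}{392} + 194838 = \frac{76376495}{392} \approx 1.9484 \cdot 10^{5}$)
$\frac{E}{V} = - \frac{21134}{37 \cdot \frac{76376495}{392}} = \left(- \frac{21134}{37}\right) \frac{392}{76376495} = - \frac{8284528}{2825930315}$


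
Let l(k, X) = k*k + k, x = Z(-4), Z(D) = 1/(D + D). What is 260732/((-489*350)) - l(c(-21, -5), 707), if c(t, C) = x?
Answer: -7744399/5476800 ≈ -1.4140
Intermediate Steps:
Z(D) = 1/(2*D)
x = -⅛ (x = (½)/(-4) = (½)*(-¼) = -⅛ ≈ -0.12500)
c(t, C) = -⅛
l(k, X) = k + k² (l(k, X) = k² + k = k + k²)
260732/((-489*350)) - l(c(-21, -5), 707) = 260732/((-489*350)) - (-1)*(1 - ⅛)/8 = 260732/(-171150) - (-1)*7/(8*8) = 260732*(-1/171150) - 1*(-7/64) = -130366/85575 + 7/64 = -7744399/5476800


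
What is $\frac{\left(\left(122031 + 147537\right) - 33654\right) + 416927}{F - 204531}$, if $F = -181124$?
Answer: $- \frac{652841}{385655} \approx -1.6928$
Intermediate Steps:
$\frac{\left(\left(122031 + 147537\right) - 33654\right) + 416927}{F - 204531} = \frac{\left(\left(122031 + 147537\right) - 33654\right) + 416927}{-181124 - 204531} = \frac{\left(269568 - 33654\right) + 416927}{-385655} = \left(235914 + 416927\right) \left(- \frac{1}{385655}\right) = 652841 \left(- \frac{1}{385655}\right) = - \frac{652841}{385655}$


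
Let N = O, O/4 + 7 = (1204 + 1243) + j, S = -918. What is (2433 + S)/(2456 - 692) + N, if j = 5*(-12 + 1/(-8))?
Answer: 5596795/588 ≈ 9518.4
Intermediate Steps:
j = -485/8 (j = 5*(-12 - ⅛) = 5*(-97/8) = -485/8 ≈ -60.625)
O = 19035/2 (O = -28 + 4*((1204 + 1243) - 485/8) = -28 + 4*(2447 - 485/8) = -28 + 4*(19091/8) = -28 + 19091/2 = 19035/2 ≈ 9517.5)
N = 19035/2 ≈ 9517.5
(2433 + S)/(2456 - 692) + N = (2433 - 918)/(2456 - 692) + 19035/2 = 1515/1764 + 19035/2 = 1515*(1/1764) + 19035/2 = 505/588 + 19035/2 = 5596795/588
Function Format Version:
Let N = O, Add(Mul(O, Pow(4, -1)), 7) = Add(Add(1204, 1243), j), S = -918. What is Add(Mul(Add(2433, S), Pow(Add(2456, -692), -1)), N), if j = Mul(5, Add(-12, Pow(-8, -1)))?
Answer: Rational(5596795, 588) ≈ 9518.4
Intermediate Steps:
j = Rational(-485, 8) (j = Mul(5, Add(-12, Rational(-1, 8))) = Mul(5, Rational(-97, 8)) = Rational(-485, 8) ≈ -60.625)
O = Rational(19035, 2) (O = Add(-28, Mul(4, Add(Add(1204, 1243), Rational(-485, 8)))) = Add(-28, Mul(4, Add(2447, Rational(-485, 8)))) = Add(-28, Mul(4, Rational(19091, 8))) = Add(-28, Rational(19091, 2)) = Rational(19035, 2) ≈ 9517.5)
N = Rational(19035, 2) ≈ 9517.5
Add(Mul(Add(2433, S), Pow(Add(2456, -692), -1)), N) = Add(Mul(Add(2433, -918), Pow(Add(2456, -692), -1)), Rational(19035, 2)) = Add(Mul(1515, Pow(1764, -1)), Rational(19035, 2)) = Add(Mul(1515, Rational(1, 1764)), Rational(19035, 2)) = Add(Rational(505, 588), Rational(19035, 2)) = Rational(5596795, 588)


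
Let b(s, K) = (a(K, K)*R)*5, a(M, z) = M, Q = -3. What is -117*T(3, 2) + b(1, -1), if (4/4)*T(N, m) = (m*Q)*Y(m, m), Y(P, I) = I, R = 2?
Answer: 1394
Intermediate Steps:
b(s, K) = 10*K (b(s, K) = (K*2)*5 = (2*K)*5 = 10*K)
T(N, m) = -3*m**2 (T(N, m) = (m*(-3))*m = (-3*m)*m = -3*m**2)
-117*T(3, 2) + b(1, -1) = -(-351)*2**2 + 10*(-1) = -(-351)*4 - 10 = -117*(-12) - 10 = 1404 - 10 = 1394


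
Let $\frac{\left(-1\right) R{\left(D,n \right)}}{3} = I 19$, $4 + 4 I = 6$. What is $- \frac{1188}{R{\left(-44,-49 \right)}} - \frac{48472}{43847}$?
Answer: $\frac{33805856}{833093} \approx 40.579$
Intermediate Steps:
$I = \frac{1}{2}$ ($I = -1 + \frac{1}{4} \cdot 6 = -1 + \frac{3}{2} = \frac{1}{2} \approx 0.5$)
$R{\left(D,n \right)} = - \frac{57}{2}$ ($R{\left(D,n \right)} = - 3 \cdot \frac{1}{2} \cdot 19 = \left(-3\right) \frac{19}{2} = - \frac{57}{2}$)
$- \frac{1188}{R{\left(-44,-49 \right)}} - \frac{48472}{43847} = - \frac{1188}{- \frac{57}{2}} - \frac{48472}{43847} = \left(-1188\right) \left(- \frac{2}{57}\right) - \frac{48472}{43847} = \frac{792}{19} - \frac{48472}{43847} = \frac{33805856}{833093}$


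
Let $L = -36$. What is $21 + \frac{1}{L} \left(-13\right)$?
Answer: $\frac{769}{36} \approx 21.361$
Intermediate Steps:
$21 + \frac{1}{L} \left(-13\right) = 21 + \frac{1}{-36} \left(-13\right) = 21 - - \frac{13}{36} = 21 + \frac{13}{36} = \frac{769}{36}$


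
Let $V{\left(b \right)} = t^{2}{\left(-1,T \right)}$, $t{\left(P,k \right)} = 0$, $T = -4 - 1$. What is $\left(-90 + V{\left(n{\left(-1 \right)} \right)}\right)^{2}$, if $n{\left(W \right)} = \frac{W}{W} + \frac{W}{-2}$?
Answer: $8100$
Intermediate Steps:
$T = -5$
$n{\left(W \right)} = 1 - \frac{W}{2}$ ($n{\left(W \right)} = 1 + W \left(- \frac{1}{2}\right) = 1 - \frac{W}{2}$)
$V{\left(b \right)} = 0$ ($V{\left(b \right)} = 0^{2} = 0$)
$\left(-90 + V{\left(n{\left(-1 \right)} \right)}\right)^{2} = \left(-90 + 0\right)^{2} = \left(-90\right)^{2} = 8100$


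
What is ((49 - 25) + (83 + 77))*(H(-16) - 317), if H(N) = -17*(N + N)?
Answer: 41768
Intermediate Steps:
H(N) = -34*N
((49 - 25) + (83 + 77))*(H(-16) - 317) = ((49 - 25) + (83 + 77))*(-34*(-16) - 317) = (24 + 160)*(544 - 317) = 184*227 = 41768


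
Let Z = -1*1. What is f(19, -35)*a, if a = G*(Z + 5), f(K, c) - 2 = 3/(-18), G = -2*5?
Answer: -220/3 ≈ -73.333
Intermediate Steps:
Z = -1
G = -10
f(K, c) = 11/6 (f(K, c) = 2 + 3/(-18) = 2 + 3*(-1/18) = 2 - ⅙ = 11/6)
a = -40 (a = -10*(-1 + 5) = -10*4 = -40)
f(19, -35)*a = (11/6)*(-40) = -220/3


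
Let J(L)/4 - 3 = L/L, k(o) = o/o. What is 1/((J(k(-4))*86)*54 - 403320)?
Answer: -1/329016 ≈ -3.0394e-6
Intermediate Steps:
k(o) = 1
J(L) = 16 (J(L) = 12 + 4*(L/L) = 12 + 4*1 = 12 + 4 = 16)
1/((J(k(-4))*86)*54 - 403320) = 1/((16*86)*54 - 403320) = 1/(1376*54 - 403320) = 1/(74304 - 403320) = 1/(-329016) = -1/329016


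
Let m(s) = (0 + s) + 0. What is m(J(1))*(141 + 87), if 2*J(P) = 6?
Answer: 684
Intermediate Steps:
J(P) = 3 (J(P) = (1/2)*6 = 3)
m(s) = s (m(s) = s + 0 = s)
m(J(1))*(141 + 87) = 3*(141 + 87) = 3*228 = 684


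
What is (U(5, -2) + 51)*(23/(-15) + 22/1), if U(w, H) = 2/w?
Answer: 78899/75 ≈ 1052.0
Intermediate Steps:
(U(5, -2) + 51)*(23/(-15) + 22/1) = (2/5 + 51)*(23/(-15) + 22/1) = (2*(⅕) + 51)*(23*(-1/15) + 22*1) = (⅖ + 51)*(-23/15 + 22) = (257/5)*(307/15) = 78899/75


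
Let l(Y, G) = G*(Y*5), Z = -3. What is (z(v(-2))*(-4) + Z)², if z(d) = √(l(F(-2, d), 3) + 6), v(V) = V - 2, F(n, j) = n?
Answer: -375 + 48*I*√6 ≈ -375.0 + 117.58*I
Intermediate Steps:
l(Y, G) = 5*G*Y (l(Y, G) = G*(5*Y) = 5*G*Y)
v(V) = -2 + V
z(d) = 2*I*√6 (z(d) = √(5*3*(-2) + 6) = √(-30 + 6) = √(-24) = 2*I*√6)
(z(v(-2))*(-4) + Z)² = ((2*I*√6)*(-4) - 3)² = (-8*I*√6 - 3)² = (-3 - 8*I*√6)²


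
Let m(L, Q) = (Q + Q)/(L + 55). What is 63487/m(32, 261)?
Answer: 63487/6 ≈ 10581.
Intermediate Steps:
m(L, Q) = 2*Q/(55 + L) (m(L, Q) = (2*Q)/(55 + L) = 2*Q/(55 + L))
63487/m(32, 261) = 63487/((2*261/(55 + 32))) = 63487/((2*261/87)) = 63487/((2*261*(1/87))) = 63487/6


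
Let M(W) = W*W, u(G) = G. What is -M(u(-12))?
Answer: -144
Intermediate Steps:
M(W) = W²
-M(u(-12)) = -1*(-12)² = -1*144 = -144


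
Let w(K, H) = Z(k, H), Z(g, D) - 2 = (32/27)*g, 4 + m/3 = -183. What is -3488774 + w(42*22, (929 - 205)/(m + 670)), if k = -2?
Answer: -94196908/27 ≈ -3.4888e+6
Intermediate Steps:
m = -561 (m = -12 + 3*(-183) = -12 - 549 = -561)
Z(g, D) = 2 + 32*g/27 (Z(g, D) = 2 + (32/27)*g = 2 + (32*(1/27))*g = 2 + 32*g/27)
w(K, H) = -10/27 (w(K, H) = 2 + (32/27)*(-2) = 2 - 64/27 = -10/27)
-3488774 + w(42*22, (929 - 205)/(m + 670)) = -3488774 - 10/27 = -94196908/27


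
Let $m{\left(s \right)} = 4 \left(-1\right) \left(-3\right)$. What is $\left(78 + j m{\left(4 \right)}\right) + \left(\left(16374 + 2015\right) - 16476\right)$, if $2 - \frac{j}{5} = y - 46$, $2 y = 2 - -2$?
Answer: $4751$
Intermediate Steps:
$y = 2$ ($y = \frac{2 - -2}{2} = \frac{2 + 2}{2} = \frac{1}{2} \cdot 4 = 2$)
$m{\left(s \right)} = 12$ ($m{\left(s \right)} = \left(-4\right) \left(-3\right) = 12$)
$j = 230$ ($j = 10 - 5 \left(2 - 46\right) = 10 - -220 = 10 + 220 = 230$)
$\left(78 + j m{\left(4 \right)}\right) + \left(\left(16374 + 2015\right) - 16476\right) = \left(78 + 230 \cdot 12\right) + \left(\left(16374 + 2015\right) - 16476\right) = \left(78 + 2760\right) + \left(18389 - 16476\right) = 2838 + 1913 = 4751$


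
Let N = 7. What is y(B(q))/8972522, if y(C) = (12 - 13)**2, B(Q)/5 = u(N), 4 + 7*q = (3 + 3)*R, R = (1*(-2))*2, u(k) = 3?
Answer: 1/8972522 ≈ 1.1145e-7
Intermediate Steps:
R = -4 (R = -2*2 = -4)
q = -4 (q = -4/7 + ((3 + 3)*(-4))/7 = -4/7 + (6*(-4))/7 = -4/7 + (1/7)*(-24) = -4/7 - 24/7 = -4)
B(Q) = 15 (B(Q) = 5*3 = 15)
y(C) = 1 (y(C) = (-1)**2 = 1)
y(B(q))/8972522 = 1/8972522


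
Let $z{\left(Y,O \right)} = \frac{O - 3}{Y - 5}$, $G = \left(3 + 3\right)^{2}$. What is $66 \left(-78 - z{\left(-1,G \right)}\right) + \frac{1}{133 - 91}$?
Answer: $- \frac{200969}{42} \approx -4785.0$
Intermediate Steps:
$G = 36$ ($G = 6^{2} = 36$)
$z{\left(Y,O \right)} = \frac{-3 + O}{-5 + Y}$
$66 \left(-78 - z{\left(-1,G \right)}\right) + \frac{1}{133 - 91} = 66 \left(-78 - \frac{-3 + 36}{-5 - 1}\right) + \frac{1}{133 - 91} = 66 \left(-78 - \frac{1}{-6} \cdot 33\right) + \frac{1}{42} = 66 \left(-78 - \left(- \frac{1}{6}\right) 33\right) + \frac{1}{42} = 66 \left(-78 - - \frac{11}{2}\right) + \frac{1}{42} = 66 \left(-78 + \frac{11}{2}\right) + \frac{1}{42} = 66 \left(- \frac{145}{2}\right) + \frac{1}{42} = -4785 + \frac{1}{42} = - \frac{200969}{42}$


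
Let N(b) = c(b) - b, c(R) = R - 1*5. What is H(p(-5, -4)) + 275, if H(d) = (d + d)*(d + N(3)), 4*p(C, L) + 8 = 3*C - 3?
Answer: 849/2 ≈ 424.50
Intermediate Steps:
c(R) = -5 + R (c(R) = R - 5 = -5 + R)
N(b) = -5 (N(b) = (-5 + b) - b = -5)
p(C, L) = -11/4 + 3*C/4 (p(C, L) = -2 + (3*C - 3)/4 = -2 + (-3 + 3*C)/4 = -2 + (-¾ + 3*C/4) = -11/4 + 3*C/4)
H(d) = 2*d*(-5 + d) (H(d) = (d + d)*(d - 5) = (2*d)*(-5 + d) = 2*d*(-5 + d))
H(p(-5, -4)) + 275 = 2*(-11/4 + (¾)*(-5))*(-5 + (-11/4 + (¾)*(-5))) + 275 = 2*(-11/4 - 15/4)*(-5 + (-11/4 - 15/4)) + 275 = 2*(-13/2)*(-5 - 13/2) + 275 = 2*(-13/2)*(-23/2) + 275 = 299/2 + 275 = 849/2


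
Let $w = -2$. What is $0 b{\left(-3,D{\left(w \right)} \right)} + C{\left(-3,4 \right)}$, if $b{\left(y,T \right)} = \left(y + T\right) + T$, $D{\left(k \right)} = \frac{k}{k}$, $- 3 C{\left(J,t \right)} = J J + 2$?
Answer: $- \frac{11}{3} \approx -3.6667$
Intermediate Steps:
$C{\left(J,t \right)} = - \frac{2}{3} - \frac{J^{2}}{3}$ ($C{\left(J,t \right)} = - \frac{J J + 2}{3} = - \frac{J^{2} + 2}{3} = - \frac{2 + J^{2}}{3} = - \frac{2}{3} - \frac{J^{2}}{3}$)
$D{\left(k \right)} = 1$
$b{\left(y,T \right)} = y + 2 T$ ($b{\left(y,T \right)} = \left(T + y\right) + T = y + 2 T$)
$0 b{\left(-3,D{\left(w \right)} \right)} + C{\left(-3,4 \right)} = 0 \left(-3 + 2 \cdot 1\right) - \left(\frac{2}{3} + \frac{\left(-3\right)^{2}}{3}\right) = 0 \left(-3 + 2\right) - \frac{11}{3} = 0 \left(-1\right) - \frac{11}{3} = 0 - \frac{11}{3} = - \frac{11}{3}$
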